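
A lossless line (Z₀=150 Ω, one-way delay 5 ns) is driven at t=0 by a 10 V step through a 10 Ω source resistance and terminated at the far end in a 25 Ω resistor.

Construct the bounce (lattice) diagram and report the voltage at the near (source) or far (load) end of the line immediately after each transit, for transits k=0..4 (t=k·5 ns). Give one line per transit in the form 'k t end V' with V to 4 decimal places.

0 0 source 9.3750
1 5 load 2.6786
2 10 source 8.5379
3 15 load 4.3527
4 20 source 8.0148

Γ_L=-0.714286, Γ_S=-0.875000; launch V₁=10·150/160=9.375000
k=0 src: V=9.3750
k=1 load: inc=9.375000, refl=9.375000·-0.714286=-6.6964; V=0.000000+9.375000+-6.696429=2.6786
k=2 src: inc=-6.696429, refl=-6.696429·-0.875000=5.8594; V=9.375000+-6.696429+5.859375=8.5379
k=3 load: inc=5.859375, refl=5.859375·-0.714286=-4.1853; V=2.678571+5.859375+-4.185268=4.3527
k=4 src: inc=-4.185268, refl=-4.185268·-0.875000=3.6621; V=8.537946+-4.185268+3.662109=8.0148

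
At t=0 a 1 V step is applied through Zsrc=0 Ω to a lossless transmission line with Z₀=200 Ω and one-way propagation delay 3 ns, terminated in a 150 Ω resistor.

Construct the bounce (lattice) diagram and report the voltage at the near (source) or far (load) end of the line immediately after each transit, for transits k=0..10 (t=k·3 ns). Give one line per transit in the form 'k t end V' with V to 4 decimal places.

0 0 source 1.0000
1 3 load 0.8571
2 6 source 1.0000
3 9 load 0.9796
4 12 source 1.0000
5 15 load 0.9971
6 18 source 1.0000
7 21 load 0.9996
8 24 source 1.0000
9 27 load 0.9999
10 30 source 1.0000

Γ_L=-0.142857, Γ_S=-1.000000; launch V₁=1·200/200=1.000000
k=0 src: V=1.0000
k=1 load: inc=1.000000, refl=1.000000·-0.142857=-0.1429; V=0.000000+1.000000+-0.142857=0.8571
k=2 src: inc=-0.142857, refl=-0.142857·-1.000000=0.1429; V=1.000000+-0.142857+0.142857=1.0000
k=3 load: inc=0.142857, refl=0.142857·-0.142857=-0.0204; V=0.857143+0.142857+-0.020408=0.9796
k=4 src: inc=-0.020408, refl=-0.020408·-1.000000=0.0204; V=1.000000+-0.020408+0.020408=1.0000
k=5 load: inc=0.020408, refl=0.020408·-0.142857=-0.0029; V=0.979592+0.020408+-0.002915=0.9971
k=6 src: inc=-0.002915, refl=-0.002915·-1.000000=0.0029; V=1.000000+-0.002915+0.002915=1.0000
k=7 load: inc=0.002915, refl=0.002915·-0.142857=-0.0004; V=0.997085+0.002915+-0.000416=0.9996
k=8 src: inc=-0.000416, refl=-0.000416·-1.000000=0.0004; V=1.000000+-0.000416+0.000416=1.0000
k=9 load: inc=0.000416, refl=0.000416·-0.142857=-0.0001; V=0.999584+0.000416+-0.000059=0.9999
k=10 src: inc=-0.000059, refl=-0.000059·-1.000000=0.0001; V=1.000000+-0.000059+0.000059=1.0000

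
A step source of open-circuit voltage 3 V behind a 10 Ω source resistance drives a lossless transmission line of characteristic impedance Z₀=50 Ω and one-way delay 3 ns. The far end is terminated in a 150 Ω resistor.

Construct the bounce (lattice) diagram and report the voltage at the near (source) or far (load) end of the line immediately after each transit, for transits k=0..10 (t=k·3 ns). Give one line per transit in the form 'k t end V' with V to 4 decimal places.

Γ_L=0.500000, Γ_S=-0.666667; launch V₁=3·50/60=2.500000
k=0 src: V=2.5000
k=1 load: inc=2.500000, refl=2.500000·0.500000=1.2500; V=0.000000+2.500000+1.250000=3.7500
k=2 src: inc=1.250000, refl=1.250000·-0.666667=-0.8333; V=2.500000+1.250000+-0.833333=2.9167
k=3 load: inc=-0.833333, refl=-0.833333·0.500000=-0.4167; V=3.750000+-0.833333+-0.416667=2.5000
k=4 src: inc=-0.416667, refl=-0.416667·-0.666667=0.2778; V=2.916667+-0.416667+0.277778=2.7778
k=5 load: inc=0.277778, refl=0.277778·0.500000=0.1389; V=2.500000+0.277778+0.138889=2.9167
k=6 src: inc=0.138889, refl=0.138889·-0.666667=-0.0926; V=2.777778+0.138889+-0.092593=2.8241
k=7 load: inc=-0.092593, refl=-0.092593·0.500000=-0.0463; V=2.916667+-0.092593+-0.046296=2.7778
k=8 src: inc=-0.046296, refl=-0.046296·-0.666667=0.0309; V=2.824074+-0.046296+0.030864=2.8086
k=9 load: inc=0.030864, refl=0.030864·0.500000=0.0154; V=2.777778+0.030864+0.015432=2.8241
k=10 src: inc=0.015432, refl=0.015432·-0.666667=-0.0103; V=2.808642+0.015432+-0.010288=2.8138

0 0 source 2.5000
1 3 load 3.7500
2 6 source 2.9167
3 9 load 2.5000
4 12 source 2.7778
5 15 load 2.9167
6 18 source 2.8241
7 21 load 2.7778
8 24 source 2.8086
9 27 load 2.8241
10 30 source 2.8138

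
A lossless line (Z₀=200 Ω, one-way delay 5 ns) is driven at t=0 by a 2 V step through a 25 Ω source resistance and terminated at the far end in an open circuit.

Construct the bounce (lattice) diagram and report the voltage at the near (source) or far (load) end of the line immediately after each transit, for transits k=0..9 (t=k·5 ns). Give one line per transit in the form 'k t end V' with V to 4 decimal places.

0 0 source 1.7778
1 5 load 3.5556
2 10 source 2.1728
3 15 load 0.7901
4 20 source 1.8656
5 25 load 2.9410
6 30 source 2.1046
7 35 load 1.2681
8 40 source 1.9187
9 45 load 2.5693

Γ_L=1.000000, Γ_S=-0.777778; launch V₁=2·200/225=1.777778
k=0 src: V=1.7778
k=1 load: inc=1.777778, refl=1.777778·1.000000=1.7778; V=0.000000+1.777778+1.777778=3.5556
k=2 src: inc=1.777778, refl=1.777778·-0.777778=-1.3827; V=1.777778+1.777778+-1.382716=2.1728
k=3 load: inc=-1.382716, refl=-1.382716·1.000000=-1.3827; V=3.555556+-1.382716+-1.382716=0.7901
k=4 src: inc=-1.382716, refl=-1.382716·-0.777778=1.0754; V=2.172840+-1.382716+1.075446=1.8656
k=5 load: inc=1.075446, refl=1.075446·1.000000=1.0754; V=0.790123+1.075446+1.075446=2.9410
k=6 src: inc=1.075446, refl=1.075446·-0.777778=-0.8365; V=1.865569+1.075446+-0.836458=2.1046
k=7 load: inc=-0.836458, refl=-0.836458·1.000000=-0.8365; V=2.941015+-0.836458+-0.836458=1.2681
k=8 src: inc=-0.836458, refl=-0.836458·-0.777778=0.6506; V=2.104557+-0.836458+0.650578=1.9187
k=9 load: inc=0.650578, refl=0.650578·1.000000=0.6506; V=1.268099+0.650578+0.650578=2.5693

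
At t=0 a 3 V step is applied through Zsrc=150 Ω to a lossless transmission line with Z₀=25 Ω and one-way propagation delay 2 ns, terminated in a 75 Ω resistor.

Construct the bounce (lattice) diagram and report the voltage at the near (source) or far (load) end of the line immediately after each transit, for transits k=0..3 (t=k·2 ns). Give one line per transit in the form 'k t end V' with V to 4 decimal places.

0 0 source 0.4286
1 2 load 0.6429
2 4 source 0.7959
3 6 load 0.8724

Γ_L=0.500000, Γ_S=0.714286; launch V₁=3·25/175=0.428571
k=0 src: V=0.4286
k=1 load: inc=0.428571, refl=0.428571·0.500000=0.2143; V=0.000000+0.428571+0.214286=0.6429
k=2 src: inc=0.214286, refl=0.214286·0.714286=0.1531; V=0.428571+0.214286+0.153061=0.7959
k=3 load: inc=0.153061, refl=0.153061·0.500000=0.0765; V=0.642857+0.153061+0.076531=0.8724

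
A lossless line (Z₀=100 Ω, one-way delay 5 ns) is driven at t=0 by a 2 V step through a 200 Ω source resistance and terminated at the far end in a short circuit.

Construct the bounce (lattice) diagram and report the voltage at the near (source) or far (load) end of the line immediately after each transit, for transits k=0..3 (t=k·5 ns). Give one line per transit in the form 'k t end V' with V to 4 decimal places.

0 0 source 0.6667
1 5 load 0.0000
2 10 source -0.2222
3 15 load 0.0000

Γ_L=-1.000000, Γ_S=0.333333; launch V₁=2·100/300=0.666667
k=0 src: V=0.6667
k=1 load: inc=0.666667, refl=0.666667·-1.000000=-0.6667; V=0.000000+0.666667+-0.666667=0.0000
k=2 src: inc=-0.666667, refl=-0.666667·0.333333=-0.2222; V=0.666667+-0.666667+-0.222222=-0.2222
k=3 load: inc=-0.222222, refl=-0.222222·-1.000000=0.2222; V=0.000000+-0.222222+0.222222=0.0000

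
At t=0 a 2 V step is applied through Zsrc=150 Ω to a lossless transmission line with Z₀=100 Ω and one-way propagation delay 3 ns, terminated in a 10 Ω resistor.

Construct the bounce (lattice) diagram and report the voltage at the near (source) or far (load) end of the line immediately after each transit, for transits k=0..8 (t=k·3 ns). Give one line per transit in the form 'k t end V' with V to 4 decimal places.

0 0 source 0.8000
1 3 load 0.1455
2 6 source 0.0145
3 9 load 0.1217
4 12 source 0.1431
5 15 load 0.1255
6 18 source 0.1220
7 21 load 0.1249
8 24 source 0.1255

Γ_L=-0.818182, Γ_S=0.200000; launch V₁=2·100/250=0.800000
k=0 src: V=0.8000
k=1 load: inc=0.800000, refl=0.800000·-0.818182=-0.6545; V=0.000000+0.800000+-0.654545=0.1455
k=2 src: inc=-0.654545, refl=-0.654545·0.200000=-0.1309; V=0.800000+-0.654545+-0.130909=0.0145
k=3 load: inc=-0.130909, refl=-0.130909·-0.818182=0.1071; V=0.145455+-0.130909+0.107107=0.1217
k=4 src: inc=0.107107, refl=0.107107·0.200000=0.0214; V=0.014545+0.107107+0.021421=0.1431
k=5 load: inc=0.021421, refl=0.021421·-0.818182=-0.0175; V=0.121653+0.021421+-0.017527=0.1255
k=6 src: inc=-0.017527, refl=-0.017527·0.200000=-0.0035; V=0.143074+-0.017527+-0.003505=0.1220
k=7 load: inc=-0.003505, refl=-0.003505·-0.818182=0.0029; V=0.125548+-0.003505+0.002868=0.1249
k=8 src: inc=0.002868, refl=0.002868·0.200000=0.0006; V=0.122042+0.002868+0.000574=0.1255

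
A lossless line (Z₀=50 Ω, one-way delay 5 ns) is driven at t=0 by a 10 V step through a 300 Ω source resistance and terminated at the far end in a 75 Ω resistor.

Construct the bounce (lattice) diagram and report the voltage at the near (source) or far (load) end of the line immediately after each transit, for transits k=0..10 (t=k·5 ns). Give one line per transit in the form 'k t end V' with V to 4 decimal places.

Γ_L=0.200000, Γ_S=0.714286; launch V₁=10·50/350=1.428571
k=0 src: V=1.4286
k=1 load: inc=1.428571, refl=1.428571·0.200000=0.2857; V=0.000000+1.428571+0.285714=1.7143
k=2 src: inc=0.285714, refl=0.285714·0.714286=0.2041; V=1.428571+0.285714+0.204082=1.9184
k=3 load: inc=0.204082, refl=0.204082·0.200000=0.0408; V=1.714286+0.204082+0.040816=1.9592
k=4 src: inc=0.040816, refl=0.040816·0.714286=0.0292; V=1.918367+0.040816+0.029155=1.9883
k=5 load: inc=0.029155, refl=0.029155·0.200000=0.0058; V=1.959184+0.029155+0.005831=1.9942
k=6 src: inc=0.005831, refl=0.005831·0.714286=0.0042; V=1.988338+0.005831+0.004165=1.9983
k=7 load: inc=0.004165, refl=0.004165·0.200000=0.0008; V=1.994169+0.004165+0.000833=1.9992
k=8 src: inc=0.000833, refl=0.000833·0.714286=0.0006; V=1.998334+0.000833+0.000595=1.9998
k=9 load: inc=0.000595, refl=0.000595·0.200000=0.0001; V=1.999167+0.000595+0.000119=1.9999
k=10 src: inc=0.000119, refl=0.000119·0.714286=0.0001; V=1.999762+0.000119+0.000085=2.0000

0 0 source 1.4286
1 5 load 1.7143
2 10 source 1.9184
3 15 load 1.9592
4 20 source 1.9883
5 25 load 1.9942
6 30 source 1.9983
7 35 load 1.9992
8 40 source 1.9998
9 45 load 1.9999
10 50 source 2.0000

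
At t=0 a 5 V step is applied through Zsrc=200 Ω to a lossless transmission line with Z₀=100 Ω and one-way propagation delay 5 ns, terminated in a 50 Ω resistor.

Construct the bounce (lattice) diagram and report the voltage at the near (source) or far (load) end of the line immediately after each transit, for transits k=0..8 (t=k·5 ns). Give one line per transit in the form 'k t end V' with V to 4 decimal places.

Γ_L=-0.333333, Γ_S=0.333333; launch V₁=5·100/300=1.666667
k=0 src: V=1.6667
k=1 load: inc=1.666667, refl=1.666667·-0.333333=-0.5556; V=0.000000+1.666667+-0.555556=1.1111
k=2 src: inc=-0.555556, refl=-0.555556·0.333333=-0.1852; V=1.666667+-0.555556+-0.185185=0.9259
k=3 load: inc=-0.185185, refl=-0.185185·-0.333333=0.0617; V=1.111111+-0.185185+0.061728=0.9877
k=4 src: inc=0.061728, refl=0.061728·0.333333=0.0206; V=0.925926+0.061728+0.020576=1.0082
k=5 load: inc=0.020576, refl=0.020576·-0.333333=-0.0069; V=0.987654+0.020576+-0.006859=1.0014
k=6 src: inc=-0.006859, refl=-0.006859·0.333333=-0.0023; V=1.008230+-0.006859+-0.002286=0.9991
k=7 load: inc=-0.002286, refl=-0.002286·-0.333333=0.0008; V=1.001372+-0.002286+0.000762=0.9998
k=8 src: inc=0.000762, refl=0.000762·0.333333=0.0003; V=0.999086+0.000762+0.000254=1.0001

0 0 source 1.6667
1 5 load 1.1111
2 10 source 0.9259
3 15 load 0.9877
4 20 source 1.0082
5 25 load 1.0014
6 30 source 0.9991
7 35 load 0.9998
8 40 source 1.0001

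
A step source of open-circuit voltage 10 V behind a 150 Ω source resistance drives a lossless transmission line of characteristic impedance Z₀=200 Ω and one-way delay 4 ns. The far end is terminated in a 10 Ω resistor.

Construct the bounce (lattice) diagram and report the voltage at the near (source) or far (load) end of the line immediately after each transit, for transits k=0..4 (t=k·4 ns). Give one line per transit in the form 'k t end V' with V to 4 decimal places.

Γ_L=-0.904762, Γ_S=-0.142857; launch V₁=10·200/350=5.714286
k=0 src: V=5.7143
k=1 load: inc=5.714286, refl=5.714286·-0.904762=-5.1701; V=0.000000+5.714286+-5.170068=0.5442
k=2 src: inc=-5.170068, refl=-5.170068·-0.142857=0.7386; V=5.714286+-5.170068+0.738581=1.2828
k=3 load: inc=0.738581, refl=0.738581·-0.904762=-0.6682; V=0.544218+0.738581+-0.668240=0.6146
k=4 src: inc=-0.668240, refl=-0.668240·-0.142857=0.0955; V=1.282799+-0.668240+0.095463=0.7100

0 0 source 5.7143
1 4 load 0.5442
2 8 source 1.2828
3 12 load 0.6146
4 16 source 0.7100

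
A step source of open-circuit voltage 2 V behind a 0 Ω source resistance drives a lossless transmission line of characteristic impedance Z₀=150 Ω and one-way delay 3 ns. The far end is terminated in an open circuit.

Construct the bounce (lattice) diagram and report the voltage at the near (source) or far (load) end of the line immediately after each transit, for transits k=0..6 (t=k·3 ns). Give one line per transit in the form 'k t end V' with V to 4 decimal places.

0 0 source 2.0000
1 3 load 4.0000
2 6 source 2.0000
3 9 load 0.0000
4 12 source 2.0000
5 15 load 4.0000
6 18 source 2.0000

Γ_L=1.000000, Γ_S=-1.000000; launch V₁=2·150/150=2.000000
k=0 src: V=2.0000
k=1 load: inc=2.000000, refl=2.000000·1.000000=2.0000; V=0.000000+2.000000+2.000000=4.0000
k=2 src: inc=2.000000, refl=2.000000·-1.000000=-2.0000; V=2.000000+2.000000+-2.000000=2.0000
k=3 load: inc=-2.000000, refl=-2.000000·1.000000=-2.0000; V=4.000000+-2.000000+-2.000000=0.0000
k=4 src: inc=-2.000000, refl=-2.000000·-1.000000=2.0000; V=2.000000+-2.000000+2.000000=2.0000
k=5 load: inc=2.000000, refl=2.000000·1.000000=2.0000; V=0.000000+2.000000+2.000000=4.0000
k=6 src: inc=2.000000, refl=2.000000·-1.000000=-2.0000; V=2.000000+2.000000+-2.000000=2.0000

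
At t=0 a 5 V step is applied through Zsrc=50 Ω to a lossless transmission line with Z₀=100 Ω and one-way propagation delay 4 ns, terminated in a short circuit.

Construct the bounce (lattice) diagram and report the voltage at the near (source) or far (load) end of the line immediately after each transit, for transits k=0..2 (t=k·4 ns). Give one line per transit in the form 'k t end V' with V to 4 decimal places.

Γ_L=-1.000000, Γ_S=-0.333333; launch V₁=5·100/150=3.333333
k=0 src: V=3.3333
k=1 load: inc=3.333333, refl=3.333333·-1.000000=-3.3333; V=0.000000+3.333333+-3.333333=0.0000
k=2 src: inc=-3.333333, refl=-3.333333·-0.333333=1.1111; V=3.333333+-3.333333+1.111111=1.1111

0 0 source 3.3333
1 4 load 0.0000
2 8 source 1.1111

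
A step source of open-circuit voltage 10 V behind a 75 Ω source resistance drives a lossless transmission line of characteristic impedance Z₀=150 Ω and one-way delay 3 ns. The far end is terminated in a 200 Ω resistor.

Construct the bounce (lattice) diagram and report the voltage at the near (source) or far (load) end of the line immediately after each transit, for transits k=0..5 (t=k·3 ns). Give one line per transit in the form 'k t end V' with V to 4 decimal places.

0 0 source 6.6667
1 3 load 7.6190
2 6 source 7.3016
3 9 load 7.2562
4 12 source 7.2714
5 15 load 7.2735

Γ_L=0.142857, Γ_S=-0.333333; launch V₁=10·150/225=6.666667
k=0 src: V=6.6667
k=1 load: inc=6.666667, refl=6.666667·0.142857=0.9524; V=0.000000+6.666667+0.952381=7.6190
k=2 src: inc=0.952381, refl=0.952381·-0.333333=-0.3175; V=6.666667+0.952381+-0.317460=7.3016
k=3 load: inc=-0.317460, refl=-0.317460·0.142857=-0.0454; V=7.619048+-0.317460+-0.045351=7.2562
k=4 src: inc=-0.045351, refl=-0.045351·-0.333333=0.0151; V=7.301587+-0.045351+0.015117=7.2714
k=5 load: inc=0.015117, refl=0.015117·0.142857=0.0022; V=7.256236+0.015117+0.002160=7.2735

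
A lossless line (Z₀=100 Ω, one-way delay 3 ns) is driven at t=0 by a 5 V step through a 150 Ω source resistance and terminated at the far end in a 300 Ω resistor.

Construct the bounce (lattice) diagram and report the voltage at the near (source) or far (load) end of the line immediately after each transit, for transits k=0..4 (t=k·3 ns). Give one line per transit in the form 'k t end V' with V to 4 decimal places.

Γ_L=0.500000, Γ_S=0.200000; launch V₁=5·100/250=2.000000
k=0 src: V=2.0000
k=1 load: inc=2.000000, refl=2.000000·0.500000=1.0000; V=0.000000+2.000000+1.000000=3.0000
k=2 src: inc=1.000000, refl=1.000000·0.200000=0.2000; V=2.000000+1.000000+0.200000=3.2000
k=3 load: inc=0.200000, refl=0.200000·0.500000=0.1000; V=3.000000+0.200000+0.100000=3.3000
k=4 src: inc=0.100000, refl=0.100000·0.200000=0.0200; V=3.200000+0.100000+0.020000=3.3200

0 0 source 2.0000
1 3 load 3.0000
2 6 source 3.2000
3 9 load 3.3000
4 12 source 3.3200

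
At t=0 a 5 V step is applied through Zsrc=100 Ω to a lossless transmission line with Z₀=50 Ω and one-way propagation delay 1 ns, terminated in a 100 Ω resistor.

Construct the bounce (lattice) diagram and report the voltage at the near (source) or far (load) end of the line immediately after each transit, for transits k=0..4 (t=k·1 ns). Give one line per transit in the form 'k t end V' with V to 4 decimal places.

0 0 source 1.6667
1 1 load 2.2222
2 2 source 2.4074
3 3 load 2.4691
4 4 source 2.4897

Γ_L=0.333333, Γ_S=0.333333; launch V₁=5·50/150=1.666667
k=0 src: V=1.6667
k=1 load: inc=1.666667, refl=1.666667·0.333333=0.5556; V=0.000000+1.666667+0.555556=2.2222
k=2 src: inc=0.555556, refl=0.555556·0.333333=0.1852; V=1.666667+0.555556+0.185185=2.4074
k=3 load: inc=0.185185, refl=0.185185·0.333333=0.0617; V=2.222222+0.185185+0.061728=2.4691
k=4 src: inc=0.061728, refl=0.061728·0.333333=0.0206; V=2.407407+0.061728+0.020576=2.4897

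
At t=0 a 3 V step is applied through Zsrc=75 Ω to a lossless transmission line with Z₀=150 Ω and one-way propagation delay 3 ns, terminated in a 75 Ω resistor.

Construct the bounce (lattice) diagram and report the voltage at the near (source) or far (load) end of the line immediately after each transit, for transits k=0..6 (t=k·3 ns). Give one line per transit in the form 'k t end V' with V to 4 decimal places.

0 0 source 2.0000
1 3 load 1.3333
2 6 source 1.5556
3 9 load 1.4815
4 12 source 1.5062
5 15 load 1.4979
6 18 source 1.5007

Γ_L=-0.333333, Γ_S=-0.333333; launch V₁=3·150/225=2.000000
k=0 src: V=2.0000
k=1 load: inc=2.000000, refl=2.000000·-0.333333=-0.6667; V=0.000000+2.000000+-0.666667=1.3333
k=2 src: inc=-0.666667, refl=-0.666667·-0.333333=0.2222; V=2.000000+-0.666667+0.222222=1.5556
k=3 load: inc=0.222222, refl=0.222222·-0.333333=-0.0741; V=1.333333+0.222222+-0.074074=1.4815
k=4 src: inc=-0.074074, refl=-0.074074·-0.333333=0.0247; V=1.555556+-0.074074+0.024691=1.5062
k=5 load: inc=0.024691, refl=0.024691·-0.333333=-0.0082; V=1.481481+0.024691+-0.008230=1.4979
k=6 src: inc=-0.008230, refl=-0.008230·-0.333333=0.0027; V=1.506173+-0.008230+0.002743=1.5007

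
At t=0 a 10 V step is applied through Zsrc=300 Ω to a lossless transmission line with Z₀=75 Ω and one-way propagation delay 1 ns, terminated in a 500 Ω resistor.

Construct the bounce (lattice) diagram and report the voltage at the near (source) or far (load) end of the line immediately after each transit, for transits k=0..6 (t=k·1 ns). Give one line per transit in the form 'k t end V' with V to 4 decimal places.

Γ_L=0.739130, Γ_S=0.600000; launch V₁=10·75/375=2.000000
k=0 src: V=2.0000
k=1 load: inc=2.000000, refl=2.000000·0.739130=1.4783; V=0.000000+2.000000+1.478261=3.4783
k=2 src: inc=1.478261, refl=1.478261·0.600000=0.8870; V=2.000000+1.478261+0.886957=4.3652
k=3 load: inc=0.886957, refl=0.886957·0.739130=0.6556; V=3.478261+0.886957+0.655577=5.0208
k=4 src: inc=0.655577, refl=0.655577·0.600000=0.3933; V=4.365217+0.655577+0.393346=5.4141
k=5 load: inc=0.393346, refl=0.393346·0.739130=0.2907; V=5.020794+0.393346+0.290734=5.7049
k=6 src: inc=0.290734, refl=0.290734·0.600000=0.1744; V=5.414140+0.290734+0.174440=5.8793

0 0 source 2.0000
1 1 load 3.4783
2 2 source 4.3652
3 3 load 5.0208
4 4 source 5.4141
5 5 load 5.7049
6 6 source 5.8793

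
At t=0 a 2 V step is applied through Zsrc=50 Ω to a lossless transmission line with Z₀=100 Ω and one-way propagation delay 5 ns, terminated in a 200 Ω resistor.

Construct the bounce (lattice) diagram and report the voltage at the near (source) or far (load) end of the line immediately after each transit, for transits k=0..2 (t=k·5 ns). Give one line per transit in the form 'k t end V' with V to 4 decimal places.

0 0 source 1.3333
1 5 load 1.7778
2 10 source 1.6296

Γ_L=0.333333, Γ_S=-0.333333; launch V₁=2·100/150=1.333333
k=0 src: V=1.3333
k=1 load: inc=1.333333, refl=1.333333·0.333333=0.4444; V=0.000000+1.333333+0.444444=1.7778
k=2 src: inc=0.444444, refl=0.444444·-0.333333=-0.1481; V=1.333333+0.444444+-0.148148=1.6296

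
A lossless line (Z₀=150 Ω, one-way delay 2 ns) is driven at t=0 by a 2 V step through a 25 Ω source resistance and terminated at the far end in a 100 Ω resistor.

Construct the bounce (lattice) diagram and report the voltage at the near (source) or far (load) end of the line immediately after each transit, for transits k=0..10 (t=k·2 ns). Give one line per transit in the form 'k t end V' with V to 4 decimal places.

0 0 source 1.7143
1 2 load 1.3714
2 4 source 1.6163
3 6 load 1.5673
4 8 source 1.6023
5 10 load 1.5953
6 12 source 1.6003
7 14 load 1.5993
8 16 source 1.6000
9 18 load 1.5999
10 20 source 1.6000

Γ_L=-0.200000, Γ_S=-0.714286; launch V₁=2·150/175=1.714286
k=0 src: V=1.7143
k=1 load: inc=1.714286, refl=1.714286·-0.200000=-0.3429; V=0.000000+1.714286+-0.342857=1.3714
k=2 src: inc=-0.342857, refl=-0.342857·-0.714286=0.2449; V=1.714286+-0.342857+0.244898=1.6163
k=3 load: inc=0.244898, refl=0.244898·-0.200000=-0.0490; V=1.371429+0.244898+-0.048980=1.5673
k=4 src: inc=-0.048980, refl=-0.048980·-0.714286=0.0350; V=1.616327+-0.048980+0.034985=1.6023
k=5 load: inc=0.034985, refl=0.034985·-0.200000=-0.0070; V=1.567347+0.034985+-0.006997=1.5953
k=6 src: inc=-0.006997, refl=-0.006997·-0.714286=0.0050; V=1.602332+-0.006997+0.004998=1.6003
k=7 load: inc=0.004998, refl=0.004998·-0.200000=-0.0010; V=1.595335+0.004998+-0.001000=1.5993
k=8 src: inc=-0.001000, refl=-0.001000·-0.714286=0.0007; V=1.600333+-0.001000+0.000714=1.6000
k=9 load: inc=0.000714, refl=0.000714·-0.200000=-0.0001; V=1.599334+0.000714+-0.000143=1.5999
k=10 src: inc=-0.000143, refl=-0.000143·-0.714286=0.0001; V=1.600048+-0.000143+0.000102=1.6000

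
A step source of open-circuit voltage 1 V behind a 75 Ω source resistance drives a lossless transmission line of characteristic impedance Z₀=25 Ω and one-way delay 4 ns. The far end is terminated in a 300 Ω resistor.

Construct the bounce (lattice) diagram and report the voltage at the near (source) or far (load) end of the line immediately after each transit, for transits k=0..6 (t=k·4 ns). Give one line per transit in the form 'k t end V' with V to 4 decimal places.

Γ_L=0.846154, Γ_S=0.500000; launch V₁=1·25/100=0.250000
k=0 src: V=0.2500
k=1 load: inc=0.250000, refl=0.250000·0.846154=0.2115; V=0.000000+0.250000+0.211538=0.4615
k=2 src: inc=0.211538, refl=0.211538·0.500000=0.1058; V=0.250000+0.211538+0.105769=0.5673
k=3 load: inc=0.105769, refl=0.105769·0.846154=0.0895; V=0.461538+0.105769+0.089497=0.6568
k=4 src: inc=0.089497, refl=0.089497·0.500000=0.0447; V=0.567308+0.089497+0.044749=0.7016
k=5 load: inc=0.044749, refl=0.044749·0.846154=0.0379; V=0.656805+0.044749+0.037864=0.7394
k=6 src: inc=0.037864, refl=0.037864·0.500000=0.0189; V=0.701553+0.037864+0.018932=0.7583

0 0 source 0.2500
1 4 load 0.4615
2 8 source 0.5673
3 12 load 0.6568
4 16 source 0.7016
5 20 load 0.7394
6 24 source 0.7583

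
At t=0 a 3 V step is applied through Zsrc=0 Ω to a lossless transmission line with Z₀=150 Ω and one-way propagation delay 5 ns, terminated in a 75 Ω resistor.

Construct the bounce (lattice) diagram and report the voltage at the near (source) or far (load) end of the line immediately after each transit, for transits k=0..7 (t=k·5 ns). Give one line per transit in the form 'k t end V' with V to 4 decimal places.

0 0 source 3.0000
1 5 load 2.0000
2 10 source 3.0000
3 15 load 2.6667
4 20 source 3.0000
5 25 load 2.8889
6 30 source 3.0000
7 35 load 2.9630

Γ_L=-0.333333, Γ_S=-1.000000; launch V₁=3·150/150=3.000000
k=0 src: V=3.0000
k=1 load: inc=3.000000, refl=3.000000·-0.333333=-1.0000; V=0.000000+3.000000+-1.000000=2.0000
k=2 src: inc=-1.000000, refl=-1.000000·-1.000000=1.0000; V=3.000000+-1.000000+1.000000=3.0000
k=3 load: inc=1.000000, refl=1.000000·-0.333333=-0.3333; V=2.000000+1.000000+-0.333333=2.6667
k=4 src: inc=-0.333333, refl=-0.333333·-1.000000=0.3333; V=3.000000+-0.333333+0.333333=3.0000
k=5 load: inc=0.333333, refl=0.333333·-0.333333=-0.1111; V=2.666667+0.333333+-0.111111=2.8889
k=6 src: inc=-0.111111, refl=-0.111111·-1.000000=0.1111; V=3.000000+-0.111111+0.111111=3.0000
k=7 load: inc=0.111111, refl=0.111111·-0.333333=-0.0370; V=2.888889+0.111111+-0.037037=2.9630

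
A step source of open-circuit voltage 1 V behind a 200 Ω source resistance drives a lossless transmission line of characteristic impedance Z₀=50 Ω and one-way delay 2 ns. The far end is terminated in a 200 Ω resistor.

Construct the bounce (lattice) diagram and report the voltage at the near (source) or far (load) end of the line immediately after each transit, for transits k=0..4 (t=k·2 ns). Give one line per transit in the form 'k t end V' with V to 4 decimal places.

Γ_L=0.600000, Γ_S=0.600000; launch V₁=1·50/250=0.200000
k=0 src: V=0.2000
k=1 load: inc=0.200000, refl=0.200000·0.600000=0.1200; V=0.000000+0.200000+0.120000=0.3200
k=2 src: inc=0.120000, refl=0.120000·0.600000=0.0720; V=0.200000+0.120000+0.072000=0.3920
k=3 load: inc=0.072000, refl=0.072000·0.600000=0.0432; V=0.320000+0.072000+0.043200=0.4352
k=4 src: inc=0.043200, refl=0.043200·0.600000=0.0259; V=0.392000+0.043200+0.025920=0.4611

0 0 source 0.2000
1 2 load 0.3200
2 4 source 0.3920
3 6 load 0.4352
4 8 source 0.4611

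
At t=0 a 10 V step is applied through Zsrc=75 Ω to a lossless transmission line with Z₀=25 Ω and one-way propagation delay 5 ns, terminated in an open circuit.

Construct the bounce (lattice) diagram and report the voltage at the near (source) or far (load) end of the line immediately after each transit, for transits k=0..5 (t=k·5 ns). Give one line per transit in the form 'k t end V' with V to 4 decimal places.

0 0 source 2.5000
1 5 load 5.0000
2 10 source 6.2500
3 15 load 7.5000
4 20 source 8.1250
5 25 load 8.7500

Γ_L=1.000000, Γ_S=0.500000; launch V₁=10·25/100=2.500000
k=0 src: V=2.5000
k=1 load: inc=2.500000, refl=2.500000·1.000000=2.5000; V=0.000000+2.500000+2.500000=5.0000
k=2 src: inc=2.500000, refl=2.500000·0.500000=1.2500; V=2.500000+2.500000+1.250000=6.2500
k=3 load: inc=1.250000, refl=1.250000·1.000000=1.2500; V=5.000000+1.250000+1.250000=7.5000
k=4 src: inc=1.250000, refl=1.250000·0.500000=0.6250; V=6.250000+1.250000+0.625000=8.1250
k=5 load: inc=0.625000, refl=0.625000·1.000000=0.6250; V=7.500000+0.625000+0.625000=8.7500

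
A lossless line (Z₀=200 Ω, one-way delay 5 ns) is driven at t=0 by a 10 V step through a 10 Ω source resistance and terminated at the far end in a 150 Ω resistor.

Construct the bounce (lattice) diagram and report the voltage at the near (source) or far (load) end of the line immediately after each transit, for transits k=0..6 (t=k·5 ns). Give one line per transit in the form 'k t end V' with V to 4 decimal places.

0 0 source 9.5238
1 5 load 8.1633
2 10 source 9.3942
3 15 load 9.2184
4 20 source 9.3775
5 25 load 9.3548
6 30 source 9.3753

Γ_L=-0.142857, Γ_S=-0.904762; launch V₁=10·200/210=9.523810
k=0 src: V=9.5238
k=1 load: inc=9.523810, refl=9.523810·-0.142857=-1.3605; V=0.000000+9.523810+-1.360544=8.1633
k=2 src: inc=-1.360544, refl=-1.360544·-0.904762=1.2310; V=9.523810+-1.360544+1.230969=9.3942
k=3 load: inc=1.230969, refl=1.230969·-0.142857=-0.1759; V=8.163265+1.230969+-0.175853=9.2184
k=4 src: inc=-0.175853, refl=-0.175853·-0.904762=0.1591; V=9.394234+-0.175853+0.159105=9.3775
k=5 load: inc=0.159105, refl=0.159105·-0.142857=-0.0227; V=9.218381+0.159105+-0.022729=9.3548
k=6 src: inc=-0.022729, refl=-0.022729·-0.904762=0.0206; V=9.377486+-0.022729+0.020565=9.3753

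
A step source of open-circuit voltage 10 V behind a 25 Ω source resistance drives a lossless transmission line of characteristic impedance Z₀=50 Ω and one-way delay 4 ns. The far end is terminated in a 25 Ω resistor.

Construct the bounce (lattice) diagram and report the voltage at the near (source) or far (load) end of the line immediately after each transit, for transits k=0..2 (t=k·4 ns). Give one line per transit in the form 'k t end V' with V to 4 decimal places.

Γ_L=-0.333333, Γ_S=-0.333333; launch V₁=10·50/75=6.666667
k=0 src: V=6.6667
k=1 load: inc=6.666667, refl=6.666667·-0.333333=-2.2222; V=0.000000+6.666667+-2.222222=4.4444
k=2 src: inc=-2.222222, refl=-2.222222·-0.333333=0.7407; V=6.666667+-2.222222+0.740741=5.1852

0 0 source 6.6667
1 4 load 4.4444
2 8 source 5.1852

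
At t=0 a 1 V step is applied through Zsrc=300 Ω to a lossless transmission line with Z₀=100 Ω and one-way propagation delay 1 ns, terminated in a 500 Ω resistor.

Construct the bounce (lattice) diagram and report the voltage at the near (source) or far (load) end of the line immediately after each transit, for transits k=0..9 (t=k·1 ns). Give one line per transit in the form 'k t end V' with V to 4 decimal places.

0 0 source 0.2500
1 1 load 0.4167
2 2 source 0.5000
3 3 load 0.5556
4 4 source 0.5833
5 5 load 0.6019
6 6 source 0.6111
7 7 load 0.6173
8 8 source 0.6204
9 9 load 0.6224

Γ_L=0.666667, Γ_S=0.500000; launch V₁=1·100/400=0.250000
k=0 src: V=0.2500
k=1 load: inc=0.250000, refl=0.250000·0.666667=0.1667; V=0.000000+0.250000+0.166667=0.4167
k=2 src: inc=0.166667, refl=0.166667·0.500000=0.0833; V=0.250000+0.166667+0.083333=0.5000
k=3 load: inc=0.083333, refl=0.083333·0.666667=0.0556; V=0.416667+0.083333+0.055556=0.5556
k=4 src: inc=0.055556, refl=0.055556·0.500000=0.0278; V=0.500000+0.055556+0.027778=0.5833
k=5 load: inc=0.027778, refl=0.027778·0.666667=0.0185; V=0.555556+0.027778+0.018519=0.6019
k=6 src: inc=0.018519, refl=0.018519·0.500000=0.0093; V=0.583333+0.018519+0.009259=0.6111
k=7 load: inc=0.009259, refl=0.009259·0.666667=0.0062; V=0.601852+0.009259+0.006173=0.6173
k=8 src: inc=0.006173, refl=0.006173·0.500000=0.0031; V=0.611111+0.006173+0.003086=0.6204
k=9 load: inc=0.003086, refl=0.003086·0.666667=0.0021; V=0.617284+0.003086+0.002058=0.6224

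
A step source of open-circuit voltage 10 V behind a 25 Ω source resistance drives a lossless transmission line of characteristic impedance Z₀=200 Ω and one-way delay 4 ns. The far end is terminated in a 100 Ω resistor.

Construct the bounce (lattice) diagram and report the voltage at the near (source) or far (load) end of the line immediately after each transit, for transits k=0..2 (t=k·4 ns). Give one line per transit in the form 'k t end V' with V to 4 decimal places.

0 0 source 8.8889
1 4 load 5.9259
2 8 source 8.2305

Γ_L=-0.333333, Γ_S=-0.777778; launch V₁=10·200/225=8.888889
k=0 src: V=8.8889
k=1 load: inc=8.888889, refl=8.888889·-0.333333=-2.9630; V=0.000000+8.888889+-2.962963=5.9259
k=2 src: inc=-2.962963, refl=-2.962963·-0.777778=2.3045; V=8.888889+-2.962963+2.304527=8.2305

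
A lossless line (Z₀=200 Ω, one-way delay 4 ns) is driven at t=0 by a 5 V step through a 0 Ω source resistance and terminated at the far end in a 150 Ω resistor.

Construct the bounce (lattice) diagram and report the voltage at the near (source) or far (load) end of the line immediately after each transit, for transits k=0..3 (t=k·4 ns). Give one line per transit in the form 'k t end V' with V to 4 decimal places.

Γ_L=-0.142857, Γ_S=-1.000000; launch V₁=5·200/200=5.000000
k=0 src: V=5.0000
k=1 load: inc=5.000000, refl=5.000000·-0.142857=-0.7143; V=0.000000+5.000000+-0.714286=4.2857
k=2 src: inc=-0.714286, refl=-0.714286·-1.000000=0.7143; V=5.000000+-0.714286+0.714286=5.0000
k=3 load: inc=0.714286, refl=0.714286·-0.142857=-0.1020; V=4.285714+0.714286+-0.102041=4.8980

0 0 source 5.0000
1 4 load 4.2857
2 8 source 5.0000
3 12 load 4.8980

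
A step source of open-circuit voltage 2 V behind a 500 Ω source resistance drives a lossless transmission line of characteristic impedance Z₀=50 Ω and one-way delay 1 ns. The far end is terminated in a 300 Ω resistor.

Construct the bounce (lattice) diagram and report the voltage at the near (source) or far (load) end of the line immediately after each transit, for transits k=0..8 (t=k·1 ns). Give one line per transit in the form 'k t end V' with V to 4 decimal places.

Γ_L=0.714286, Γ_S=0.818182; launch V₁=2·50/550=0.181818
k=0 src: V=0.1818
k=1 load: inc=0.181818, refl=0.181818·0.714286=0.1299; V=0.000000+0.181818+0.129870=0.3117
k=2 src: inc=0.129870, refl=0.129870·0.818182=0.1063; V=0.181818+0.129870+0.106257=0.4179
k=3 load: inc=0.106257, refl=0.106257·0.714286=0.0759; V=0.311688+0.106257+0.075898=0.4938
k=4 src: inc=0.075898, refl=0.075898·0.818182=0.0621; V=0.417946+0.075898+0.062098=0.5559
k=5 load: inc=0.062098, refl=0.062098·0.714286=0.0444; V=0.493844+0.062098+0.044356=0.6003
k=6 src: inc=0.044356, refl=0.044356·0.818182=0.0363; V=0.555942+0.044356+0.036291=0.6366
k=7 load: inc=0.036291, refl=0.036291·0.714286=0.0259; V=0.600298+0.036291+0.025922=0.6625
k=8 src: inc=0.025922, refl=0.025922·0.818182=0.0212; V=0.636590+0.025922+0.021209=0.6837

0 0 source 0.1818
1 1 load 0.3117
2 2 source 0.4179
3 3 load 0.4938
4 4 source 0.5559
5 5 load 0.6003
6 6 source 0.6366
7 7 load 0.6625
8 8 source 0.6837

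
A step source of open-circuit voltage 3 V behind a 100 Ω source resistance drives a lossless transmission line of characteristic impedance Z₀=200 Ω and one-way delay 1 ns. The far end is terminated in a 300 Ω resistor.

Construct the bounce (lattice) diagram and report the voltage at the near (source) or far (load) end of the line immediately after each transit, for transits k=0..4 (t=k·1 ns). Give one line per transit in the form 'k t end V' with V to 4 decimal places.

0 0 source 2.0000
1 1 load 2.4000
2 2 source 2.2667
3 3 load 2.2400
4 4 source 2.2489

Γ_L=0.200000, Γ_S=-0.333333; launch V₁=3·200/300=2.000000
k=0 src: V=2.0000
k=1 load: inc=2.000000, refl=2.000000·0.200000=0.4000; V=0.000000+2.000000+0.400000=2.4000
k=2 src: inc=0.400000, refl=0.400000·-0.333333=-0.1333; V=2.000000+0.400000+-0.133333=2.2667
k=3 load: inc=-0.133333, refl=-0.133333·0.200000=-0.0267; V=2.400000+-0.133333+-0.026667=2.2400
k=4 src: inc=-0.026667, refl=-0.026667·-0.333333=0.0089; V=2.266667+-0.026667+0.008889=2.2489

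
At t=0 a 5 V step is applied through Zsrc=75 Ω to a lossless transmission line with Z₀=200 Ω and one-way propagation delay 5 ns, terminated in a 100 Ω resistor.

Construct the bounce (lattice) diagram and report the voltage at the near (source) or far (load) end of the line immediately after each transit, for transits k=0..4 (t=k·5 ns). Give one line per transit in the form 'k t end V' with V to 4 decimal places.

Γ_L=-0.333333, Γ_S=-0.454545; launch V₁=5·200/275=3.636364
k=0 src: V=3.6364
k=1 load: inc=3.636364, refl=3.636364·-0.333333=-1.2121; V=0.000000+3.636364+-1.212121=2.4242
k=2 src: inc=-1.212121, refl=-1.212121·-0.454545=0.5510; V=3.636364+-1.212121+0.550964=2.9752
k=3 load: inc=0.550964, refl=0.550964·-0.333333=-0.1837; V=2.424242+0.550964+-0.183655=2.7916
k=4 src: inc=-0.183655, refl=-0.183655·-0.454545=0.0835; V=2.975207+-0.183655+0.083479=2.8750

0 0 source 3.6364
1 5 load 2.4242
2 10 source 2.9752
3 15 load 2.7916
4 20 source 2.8750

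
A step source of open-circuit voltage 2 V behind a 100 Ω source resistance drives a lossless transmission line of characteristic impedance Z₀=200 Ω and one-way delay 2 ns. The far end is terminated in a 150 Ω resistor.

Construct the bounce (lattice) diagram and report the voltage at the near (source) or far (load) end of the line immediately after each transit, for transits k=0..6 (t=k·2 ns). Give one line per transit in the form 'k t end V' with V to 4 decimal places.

0 0 source 1.3333
1 2 load 1.1429
2 4 source 1.2063
3 6 load 1.1973
4 8 source 1.2003
5 10 load 1.1999
6 12 source 1.2000

Γ_L=-0.142857, Γ_S=-0.333333; launch V₁=2·200/300=1.333333
k=0 src: V=1.3333
k=1 load: inc=1.333333, refl=1.333333·-0.142857=-0.1905; V=0.000000+1.333333+-0.190476=1.1429
k=2 src: inc=-0.190476, refl=-0.190476·-0.333333=0.0635; V=1.333333+-0.190476+0.063492=1.2063
k=3 load: inc=0.063492, refl=0.063492·-0.142857=-0.0091; V=1.142857+0.063492+-0.009070=1.1973
k=4 src: inc=-0.009070, refl=-0.009070·-0.333333=0.0030; V=1.206349+-0.009070+0.003023=1.2003
k=5 load: inc=0.003023, refl=0.003023·-0.142857=-0.0004; V=1.197279+0.003023+-0.000432=1.1999
k=6 src: inc=-0.000432, refl=-0.000432·-0.333333=0.0001; V=1.200302+-0.000432+0.000144=1.2000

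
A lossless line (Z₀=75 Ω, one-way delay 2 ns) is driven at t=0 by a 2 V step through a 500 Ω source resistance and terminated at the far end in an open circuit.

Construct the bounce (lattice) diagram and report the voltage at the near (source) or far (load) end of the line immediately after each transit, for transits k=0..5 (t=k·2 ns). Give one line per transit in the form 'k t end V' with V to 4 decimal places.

0 0 source 0.2609
1 2 load 0.5217
2 4 source 0.7146
3 6 load 0.9074
4 8 source 1.0499
5 10 load 1.1924

Γ_L=1.000000, Γ_S=0.739130; launch V₁=2·75/575=0.260870
k=0 src: V=0.2609
k=1 load: inc=0.260870, refl=0.260870·1.000000=0.2609; V=0.000000+0.260870+0.260870=0.5217
k=2 src: inc=0.260870, refl=0.260870·0.739130=0.1928; V=0.260870+0.260870+0.192817=0.7146
k=3 load: inc=0.192817, refl=0.192817·1.000000=0.1928; V=0.521739+0.192817+0.192817=0.9074
k=4 src: inc=0.192817, refl=0.192817·0.739130=0.1425; V=0.714556+0.192817+0.142517=1.0499
k=5 load: inc=0.142517, refl=0.142517·1.000000=0.1425; V=0.907372+0.142517+0.142517=1.1924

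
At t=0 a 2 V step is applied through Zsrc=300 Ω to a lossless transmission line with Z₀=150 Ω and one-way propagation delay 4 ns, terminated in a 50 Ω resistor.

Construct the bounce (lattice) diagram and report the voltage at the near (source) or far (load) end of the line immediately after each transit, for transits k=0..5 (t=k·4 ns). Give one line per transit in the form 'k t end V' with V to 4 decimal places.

0 0 source 0.6667
1 4 load 0.3333
2 8 source 0.2222
3 12 load 0.2778
4 16 source 0.2963
5 20 load 0.2870

Γ_L=-0.500000, Γ_S=0.333333; launch V₁=2·150/450=0.666667
k=0 src: V=0.6667
k=1 load: inc=0.666667, refl=0.666667·-0.500000=-0.3333; V=0.000000+0.666667+-0.333333=0.3333
k=2 src: inc=-0.333333, refl=-0.333333·0.333333=-0.1111; V=0.666667+-0.333333+-0.111111=0.2222
k=3 load: inc=-0.111111, refl=-0.111111·-0.500000=0.0556; V=0.333333+-0.111111+0.055556=0.2778
k=4 src: inc=0.055556, refl=0.055556·0.333333=0.0185; V=0.222222+0.055556+0.018519=0.2963
k=5 load: inc=0.018519, refl=0.018519·-0.500000=-0.0093; V=0.277778+0.018519+-0.009259=0.2870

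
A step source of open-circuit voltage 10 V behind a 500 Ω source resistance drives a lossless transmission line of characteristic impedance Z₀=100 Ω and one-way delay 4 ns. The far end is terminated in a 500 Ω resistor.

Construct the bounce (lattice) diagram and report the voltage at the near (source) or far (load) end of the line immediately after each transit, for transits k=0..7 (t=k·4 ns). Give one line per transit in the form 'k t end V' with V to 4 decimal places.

Γ_L=0.666667, Γ_S=0.666667; launch V₁=10·100/600=1.666667
k=0 src: V=1.6667
k=1 load: inc=1.666667, refl=1.666667·0.666667=1.1111; V=0.000000+1.666667+1.111111=2.7778
k=2 src: inc=1.111111, refl=1.111111·0.666667=0.7407; V=1.666667+1.111111+0.740741=3.5185
k=3 load: inc=0.740741, refl=0.740741·0.666667=0.4938; V=2.777778+0.740741+0.493827=4.0123
k=4 src: inc=0.493827, refl=0.493827·0.666667=0.3292; V=3.518519+0.493827+0.329218=4.3416
k=5 load: inc=0.329218, refl=0.329218·0.666667=0.2195; V=4.012346+0.329218+0.219479=4.5610
k=6 src: inc=0.219479, refl=0.219479·0.666667=0.1463; V=4.341564+0.219479+0.146319=4.7074
k=7 load: inc=0.146319, refl=0.146319·0.666667=0.0975; V=4.561043+0.146319+0.097546=4.8049

0 0 source 1.6667
1 4 load 2.7778
2 8 source 3.5185
3 12 load 4.0123
4 16 source 4.3416
5 20 load 4.5610
6 24 source 4.7074
7 28 load 4.8049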